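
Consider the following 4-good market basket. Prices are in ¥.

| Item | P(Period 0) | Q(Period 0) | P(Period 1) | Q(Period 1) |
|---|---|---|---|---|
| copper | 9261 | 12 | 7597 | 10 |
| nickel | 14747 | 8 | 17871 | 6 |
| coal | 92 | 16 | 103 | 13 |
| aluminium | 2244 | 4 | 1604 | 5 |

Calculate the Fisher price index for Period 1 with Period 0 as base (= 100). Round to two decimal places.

Laspeyres component (base-period weights):
ΣP(Period 1)Q(Period 0) = 7597×12 + 17871×8 + 103×16 + 1604×4 = 91164 + 142968 + 1648 + 6416 = 242196
ΣP(Period 0)Q(Period 0) = 9261×12 + 14747×8 + 92×16 + 2244×4 = 111132 + 117976 + 1472 + 8976 = 239556
L = 242196 / 239556 × 100 = 101.1020
Paasche component (current-period weights):
ΣP(Period 1)Q(Period 1) = 7597×10 + 17871×6 + 103×13 + 1604×5 = 75970 + 107226 + 1339 + 8020 = 192555
ΣP(Period 0)Q(Period 1) = 9261×10 + 14747×6 + 92×13 + 2244×5 = 92610 + 88482 + 1196 + 11220 = 193508
P = 192555 / 193508 × 100 = 99.5075
Fisher = √(L × P) = √(101.1020 × 99.5075) = 100.3016

100.30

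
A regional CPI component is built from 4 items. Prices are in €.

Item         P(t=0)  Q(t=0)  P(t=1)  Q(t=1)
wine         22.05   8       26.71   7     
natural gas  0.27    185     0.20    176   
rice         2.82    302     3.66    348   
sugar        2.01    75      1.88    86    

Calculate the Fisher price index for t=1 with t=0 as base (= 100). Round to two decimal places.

Laspeyres component (base-period weights):
ΣP(t=1)Q(t=0) = 26.71×8 + 0.20×185 + 3.66×302 + 1.88×75 = 213.68 + 37 + 1105.32 + 141 = 1497
ΣP(t=0)Q(t=0) = 22.05×8 + 0.27×185 + 2.82×302 + 2.01×75 = 176.4 + 49.95 + 851.64 + 150.75 = 1228.74
L = 1497 / 1228.74 × 100 = 121.8321
Paasche component (current-period weights):
ΣP(t=1)Q(t=1) = 26.71×7 + 0.20×176 + 3.66×348 + 1.88×86 = 186.97 + 35.2 + 1273.68 + 161.68 = 1657.53
ΣP(t=0)Q(t=1) = 22.05×7 + 0.27×176 + 2.82×348 + 2.01×86 = 154.35 + 47.52 + 981.36 + 172.86 = 1356.09
P = 1657.53 / 1356.09 × 100 = 122.2286
Fisher = √(L × P) = √(121.8321 × 122.2286) = 122.0302

122.03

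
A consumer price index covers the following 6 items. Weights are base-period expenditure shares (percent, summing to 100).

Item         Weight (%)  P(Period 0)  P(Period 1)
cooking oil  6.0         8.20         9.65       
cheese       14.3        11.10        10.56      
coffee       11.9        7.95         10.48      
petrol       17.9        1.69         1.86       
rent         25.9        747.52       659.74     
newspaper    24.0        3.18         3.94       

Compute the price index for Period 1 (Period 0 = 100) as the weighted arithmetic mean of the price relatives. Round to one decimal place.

108.6

cooking oil: 6.0 × (9.65/8.20) = 6.0 × 1.176829 = 7.0610
cheese: 14.3 × (10.56/11.10) = 14.3 × 0.951351 = 13.6043
coffee: 11.9 × (10.48/7.95) = 11.9 × 1.318239 = 15.6870
petrol: 17.9 × (1.86/1.69) = 17.9 × 1.100592 = 19.7006
rent: 25.9 × (659.74/747.52) = 25.9 × 0.882572 = 22.8586
newspaper: 24.0 × (3.94/3.18) = 24.0 × 1.238994 = 29.7358
Index = Σ wᵢ·(p₁ᵢ/p₀ᵢ) = 7.0610 + 13.6043 + 15.6870 + 19.7006 + 22.8586 + 29.7358 = 108.6474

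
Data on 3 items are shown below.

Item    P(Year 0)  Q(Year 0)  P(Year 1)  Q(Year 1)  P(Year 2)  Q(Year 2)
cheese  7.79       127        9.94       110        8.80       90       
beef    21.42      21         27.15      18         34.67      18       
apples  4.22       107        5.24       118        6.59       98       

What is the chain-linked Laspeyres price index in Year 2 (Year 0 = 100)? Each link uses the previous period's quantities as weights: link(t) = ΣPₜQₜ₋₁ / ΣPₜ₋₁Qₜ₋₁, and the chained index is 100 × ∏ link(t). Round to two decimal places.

Link Year 0→Year 1:
ΣP(Year 1)Q(Year 0) = 9.94×127 + 27.15×21 + 5.24×107 = 1262.38 + 570.15 + 560.68 = 2393.21
ΣP(Year 0)Q(Year 0) = 7.79×127 + 21.42×21 + 4.22×107 = 989.33 + 449.82 + 451.54 = 1890.69
link = 2393.21/1890.69 = 1.265787
Link Year 1→Year 2:
ΣP(Year 2)Q(Year 1) = 8.80×110 + 34.67×18 + 6.59×118 = 968 + 624.06 + 777.62 = 2369.68
ΣP(Year 1)Q(Year 1) = 9.94×110 + 27.15×18 + 5.24×118 = 1093.4 + 488.7 + 618.32 = 2200.42
link = 2369.68/2200.42 = 1.076922
Chained index = 100 × 1.265787 × 1.076922 = 136.3153

136.32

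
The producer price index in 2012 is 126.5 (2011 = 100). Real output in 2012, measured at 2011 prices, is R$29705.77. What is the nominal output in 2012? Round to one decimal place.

37577.8

Nominal = Real × (Index/100) = 29705.77 × (126.5/100)
        = 29705.77 × 1.265 = 37577.7990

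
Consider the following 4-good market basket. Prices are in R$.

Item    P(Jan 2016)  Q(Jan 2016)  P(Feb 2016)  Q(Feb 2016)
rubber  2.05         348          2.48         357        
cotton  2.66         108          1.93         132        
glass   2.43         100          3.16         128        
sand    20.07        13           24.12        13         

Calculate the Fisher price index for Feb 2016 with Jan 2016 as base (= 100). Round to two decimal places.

112.67

Laspeyres component (base-period weights):
ΣP(Feb 2016)Q(Jan 2016) = 2.48×348 + 1.93×108 + 3.16×100 + 24.12×13 = 863.04 + 208.44 + 316 + 313.56 = 1701.04
ΣP(Jan 2016)Q(Jan 2016) = 2.05×348 + 2.66×108 + 2.43×100 + 20.07×13 = 713.4 + 287.28 + 243 + 260.91 = 1504.59
L = 1701.04 / 1504.59 × 100 = 113.0567
Paasche component (current-period weights):
ΣP(Feb 2016)Q(Feb 2016) = 2.48×357 + 1.93×132 + 3.16×128 + 24.12×13 = 885.36 + 254.76 + 404.48 + 313.56 = 1858.16
ΣP(Jan 2016)Q(Feb 2016) = 2.05×357 + 2.66×132 + 2.43×128 + 20.07×13 = 731.85 + 351.12 + 311.04 + 260.91 = 1654.92
P = 1858.16 / 1654.92 × 100 = 112.2810
Fisher = √(L × P) = √(113.0567 × 112.2810) = 112.6682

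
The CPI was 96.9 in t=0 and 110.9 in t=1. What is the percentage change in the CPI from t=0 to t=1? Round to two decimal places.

Change = (110.9 − 96.9) / 96.9 × 100
       = 14.0 / 96.9 × 100 = 14.4479%

14.45%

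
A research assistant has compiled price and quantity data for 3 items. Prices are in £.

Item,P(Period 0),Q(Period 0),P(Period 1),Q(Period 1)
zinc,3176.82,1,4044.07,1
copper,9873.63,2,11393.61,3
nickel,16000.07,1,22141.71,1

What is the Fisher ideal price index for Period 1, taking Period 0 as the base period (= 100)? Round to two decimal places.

Laspeyres component (base-period weights):
ΣP(Period 1)Q(Period 0) = 4044.07×1 + 11393.61×2 + 22141.71×1 = 4044.07 + 22787.22 + 22141.71 = 48973
ΣP(Period 0)Q(Period 0) = 3176.82×1 + 9873.63×2 + 16000.07×1 = 3176.82 + 19747.26 + 16000.07 = 38924.15
L = 48973 / 38924.15 × 100 = 125.8165
Paasche component (current-period weights):
ΣP(Period 1)Q(Period 1) = 4044.07×1 + 11393.61×3 + 22141.71×1 = 4044.07 + 34180.83 + 22141.71 = 60366.61
ΣP(Period 0)Q(Period 1) = 3176.82×1 + 9873.63×3 + 16000.07×1 = 3176.82 + 29620.89 + 16000.07 = 48797.78
P = 60366.61 / 48797.78 × 100 = 123.7077
Fisher = √(L × P) = √(125.8165 × 123.7077) = 124.7576

124.76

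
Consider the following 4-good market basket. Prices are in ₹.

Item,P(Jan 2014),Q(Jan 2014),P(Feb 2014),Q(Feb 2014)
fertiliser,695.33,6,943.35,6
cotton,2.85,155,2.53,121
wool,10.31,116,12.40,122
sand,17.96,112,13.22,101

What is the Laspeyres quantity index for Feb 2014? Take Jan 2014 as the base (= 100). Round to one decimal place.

97.0

Laspeyres quantity index uses base-period prices as weights.
ΣP(Jan 2014)·Q(Feb 2014) = 695.33×6 + 2.85×121 + 10.31×122 + 17.96×101 = 4171.98 + 344.85 + 1257.82 + 1813.96 = 7588.61
ΣP(Jan 2014)·Q(Jan 2014) = 695.33×6 + 2.85×155 + 10.31×116 + 17.96×112 = 4171.98 + 441.75 + 1195.96 + 2011.52 = 7821.21
Index = 7588.61 / 7821.21 × 100 = 97.0260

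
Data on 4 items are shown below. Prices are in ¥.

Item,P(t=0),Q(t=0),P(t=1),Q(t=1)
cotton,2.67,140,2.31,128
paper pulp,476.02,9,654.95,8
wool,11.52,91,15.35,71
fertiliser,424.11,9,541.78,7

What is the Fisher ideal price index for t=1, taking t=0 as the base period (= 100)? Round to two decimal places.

131.21

Laspeyres component (base-period weights):
ΣP(t=1)Q(t=0) = 2.31×140 + 654.95×9 + 15.35×91 + 541.78×9 = 323.4 + 5894.55 + 1396.85 + 4876.02 = 12490.82
ΣP(t=0)Q(t=0) = 2.67×140 + 476.02×9 + 11.52×91 + 424.11×9 = 373.8 + 4284.18 + 1048.32 + 3816.99 = 9523.29
L = 12490.82 / 9523.29 × 100 = 131.1608
Paasche component (current-period weights):
ΣP(t=1)Q(t=1) = 2.31×128 + 654.95×8 + 15.35×71 + 541.78×7 = 295.68 + 5239.6 + 1089.85 + 3792.46 = 10417.59
ΣP(t=0)Q(t=1) = 2.67×128 + 476.02×8 + 11.52×71 + 424.11×7 = 341.76 + 3808.16 + 817.92 + 2968.77 = 7936.61
P = 10417.59 / 7936.61 × 100 = 131.2599
Fisher = √(L × P) = √(131.1608 × 131.2599) = 131.2103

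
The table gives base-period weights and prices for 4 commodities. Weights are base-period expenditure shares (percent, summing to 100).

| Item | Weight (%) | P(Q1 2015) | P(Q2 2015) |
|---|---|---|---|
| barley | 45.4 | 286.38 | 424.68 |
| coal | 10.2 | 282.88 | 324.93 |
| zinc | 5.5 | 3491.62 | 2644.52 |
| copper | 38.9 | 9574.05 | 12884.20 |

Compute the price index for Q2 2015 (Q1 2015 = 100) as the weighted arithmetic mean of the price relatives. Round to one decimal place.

135.6

barley: 45.4 × (424.68/286.38) = 45.4 × 1.482925 = 67.3248
coal: 10.2 × (324.93/282.88) = 10.2 × 1.148650 = 11.7162
zinc: 5.5 × (2644.52/3491.62) = 5.5 × 0.757391 = 4.1656
copper: 38.9 × (12884.20/9574.05) = 38.9 × 1.345742 = 52.3494
Index = Σ wᵢ·(p₁ᵢ/p₀ᵢ) = 67.3248 + 11.7162 + 4.1656 + 52.3494 = 135.5560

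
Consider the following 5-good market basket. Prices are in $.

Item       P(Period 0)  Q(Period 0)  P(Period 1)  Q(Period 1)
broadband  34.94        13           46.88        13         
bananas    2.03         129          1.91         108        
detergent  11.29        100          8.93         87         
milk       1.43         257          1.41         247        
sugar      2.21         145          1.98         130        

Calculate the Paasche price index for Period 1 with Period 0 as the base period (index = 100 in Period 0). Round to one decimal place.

95.7

Paasche price index uses current-period quantities as weights.
ΣP(Period 1)·Q(Period 1) = 46.88×13 + 1.91×108 + 8.93×87 + 1.41×247 + 1.98×130 = 609.44 + 206.28 + 776.91 + 348.27 + 257.4 = 2198.3
ΣP(Period 0)·Q(Period 1) = 34.94×13 + 2.03×108 + 11.29×87 + 1.43×247 + 2.21×130 = 454.22 + 219.24 + 982.23 + 353.21 + 287.3 = 2296.2
Index = 2198.3 / 2296.2 × 100 = 95.7364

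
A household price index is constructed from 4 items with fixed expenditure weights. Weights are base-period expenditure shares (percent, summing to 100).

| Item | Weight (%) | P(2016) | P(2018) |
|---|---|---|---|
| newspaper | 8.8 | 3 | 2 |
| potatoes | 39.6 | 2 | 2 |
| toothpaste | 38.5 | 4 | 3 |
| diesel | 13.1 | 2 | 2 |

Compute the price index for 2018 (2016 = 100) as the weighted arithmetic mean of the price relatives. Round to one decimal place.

newspaper: 8.8 × (2/3) = 8.8 × 0.666667 = 5.8667
potatoes: 39.6 × (2/2) = 39.6 × 1.000000 = 39.6000
toothpaste: 38.5 × (3/4) = 38.5 × 0.750000 = 28.8750
diesel: 13.1 × (2/2) = 13.1 × 1.000000 = 13.1000
Index = Σ wᵢ·(p₁ᵢ/p₀ᵢ) = 5.8667 + 39.6000 + 28.8750 + 13.1000 = 87.4417

87.4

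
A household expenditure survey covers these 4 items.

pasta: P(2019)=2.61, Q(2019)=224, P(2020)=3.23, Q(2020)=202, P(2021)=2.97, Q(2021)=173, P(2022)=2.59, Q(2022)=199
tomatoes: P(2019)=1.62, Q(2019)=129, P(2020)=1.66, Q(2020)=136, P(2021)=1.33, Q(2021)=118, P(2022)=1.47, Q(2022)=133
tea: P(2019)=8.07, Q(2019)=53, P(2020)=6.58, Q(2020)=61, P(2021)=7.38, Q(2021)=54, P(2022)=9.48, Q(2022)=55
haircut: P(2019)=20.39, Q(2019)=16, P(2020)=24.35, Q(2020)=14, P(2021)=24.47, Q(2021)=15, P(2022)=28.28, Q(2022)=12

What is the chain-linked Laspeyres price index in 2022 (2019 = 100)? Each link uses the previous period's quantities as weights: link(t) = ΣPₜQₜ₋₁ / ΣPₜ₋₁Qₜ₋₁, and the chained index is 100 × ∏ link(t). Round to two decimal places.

Link 2019→2020:
ΣP(2020)Q(2019) = 3.23×224 + 1.66×129 + 6.58×53 + 24.35×16 = 723.52 + 214.14 + 348.74 + 389.6 = 1676
ΣP(2019)Q(2019) = 2.61×224 + 1.62×129 + 8.07×53 + 20.39×16 = 584.64 + 208.98 + 427.71 + 326.24 = 1547.57
link = 1676/1547.57 = 1.082988
Link 2020→2021:
ΣP(2021)Q(2020) = 2.97×202 + 1.33×136 + 7.38×61 + 24.47×14 = 599.94 + 180.88 + 450.18 + 342.58 = 1573.58
ΣP(2020)Q(2020) = 3.23×202 + 1.66×136 + 6.58×61 + 24.35×14 = 652.46 + 225.76 + 401.38 + 340.9 = 1620.5
link = 1573.58/1620.5 = 0.971046
Link 2021→2022:
ΣP(2022)Q(2021) = 2.59×173 + 1.47×118 + 9.48×54 + 28.28×15 = 448.07 + 173.46 + 511.92 + 424.2 = 1557.65
ΣP(2021)Q(2021) = 2.97×173 + 1.33×118 + 7.38×54 + 24.47×15 = 513.81 + 156.94 + 398.52 + 367.05 = 1436.32
link = 1557.65/1436.32 = 1.084473
Chained index = 100 × 1.082988 × 0.971046 × 1.084473 = 114.0466

114.05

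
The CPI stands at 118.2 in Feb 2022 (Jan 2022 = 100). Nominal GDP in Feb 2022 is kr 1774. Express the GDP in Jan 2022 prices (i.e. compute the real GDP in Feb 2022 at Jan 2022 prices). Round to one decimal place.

Real = Nominal ÷ (Index/100) = 1774 ÷ (118.2/100)
     = 1774 ÷ 1.182 = 1500.8460

1500.8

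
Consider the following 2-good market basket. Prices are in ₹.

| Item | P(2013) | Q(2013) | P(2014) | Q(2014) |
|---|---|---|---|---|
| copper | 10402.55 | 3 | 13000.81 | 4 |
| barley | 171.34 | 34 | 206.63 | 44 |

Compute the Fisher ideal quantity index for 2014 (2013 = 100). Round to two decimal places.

132.73

Laspeyres component (base-period weights):
ΣP(2013)Q(2014) = 10402.55×4 + 171.34×44 = 41610.2 + 7538.96 = 49149.16
ΣP(2013)Q(2013) = 10402.55×3 + 171.34×34 = 31207.65 + 5825.56 = 37033.21
L = 49149.16 / 37033.21 × 100 = 132.7164
Paasche component (current-period weights):
ΣP(2014)Q(2014) = 13000.81×4 + 206.63×44 = 52003.24 + 9091.72 = 61094.96
ΣP(2014)Q(2013) = 13000.81×3 + 206.63×34 = 39002.43 + 7025.42 = 46027.85
P = 61094.96 / 46027.85 × 100 = 132.7348
Fisher = √(L × P) = √(132.7164 × 132.7348) = 132.7256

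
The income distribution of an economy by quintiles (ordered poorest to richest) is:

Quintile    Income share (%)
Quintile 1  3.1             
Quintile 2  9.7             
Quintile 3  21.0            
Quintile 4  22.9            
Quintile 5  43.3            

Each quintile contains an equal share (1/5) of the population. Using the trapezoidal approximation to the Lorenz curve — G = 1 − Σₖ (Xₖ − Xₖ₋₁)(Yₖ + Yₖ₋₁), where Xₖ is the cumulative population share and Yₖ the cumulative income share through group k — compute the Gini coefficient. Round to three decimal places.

Cumulative income shares Yₖ: 0.0310, 0.1280, 0.3380, 0.5670, 1.0000
Σ (Xₖ−Xₖ₋₁)(Yₖ+Yₖ₋₁) = (1/5)(0.0310+0.0000) + (1/5)(0.1280+0.0310) + (1/5)(0.3380+0.1280) + (1/5)(0.5670+0.3380) + (1/5)(1.0000+0.5670)
  = 0.0062 + 0.0318 + 0.0932 + 0.1810 + 0.3134 = 0.6256
G = 1 − 0.6256 = 0.3744

0.374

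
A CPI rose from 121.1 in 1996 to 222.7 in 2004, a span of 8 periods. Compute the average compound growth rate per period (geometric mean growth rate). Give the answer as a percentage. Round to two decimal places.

7.91%

Growth factor = (222.7/121.1)^(1/8) = (1.838976)^(1/8) = 1.079126
Growth rate = 1.079126 − 1 = 0.079126 = 7.9126%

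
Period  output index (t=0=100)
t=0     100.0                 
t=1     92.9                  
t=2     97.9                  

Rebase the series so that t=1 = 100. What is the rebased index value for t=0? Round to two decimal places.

107.64

Rebased(t=0) = 100.0 / 92.9 × 100 = 107.6426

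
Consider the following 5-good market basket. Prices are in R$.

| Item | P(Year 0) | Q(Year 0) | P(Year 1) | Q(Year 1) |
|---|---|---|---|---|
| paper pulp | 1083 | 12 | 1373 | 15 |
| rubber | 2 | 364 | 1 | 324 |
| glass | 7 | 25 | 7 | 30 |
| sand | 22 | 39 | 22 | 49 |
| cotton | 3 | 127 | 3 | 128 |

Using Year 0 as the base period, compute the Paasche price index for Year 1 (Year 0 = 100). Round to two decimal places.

Paasche price index uses current-period quantities as weights.
ΣP(Year 1)·Q(Year 1) = 1373×15 + 1×324 + 7×30 + 22×49 + 3×128 = 20595 + 324 + 210 + 1078 + 384 = 22591
ΣP(Year 0)·Q(Year 1) = 1083×15 + 2×324 + 7×30 + 22×49 + 3×128 = 16245 + 648 + 210 + 1078 + 384 = 18565
Index = 22591 / 18565 × 100 = 121.6860

121.69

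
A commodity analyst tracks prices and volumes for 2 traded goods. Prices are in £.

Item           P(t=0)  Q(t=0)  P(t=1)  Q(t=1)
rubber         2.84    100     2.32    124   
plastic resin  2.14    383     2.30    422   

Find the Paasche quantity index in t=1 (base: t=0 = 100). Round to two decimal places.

Paasche quantity index uses current-period prices as weights.
ΣP(t=1)·Q(t=1) = 2.32×124 + 2.30×422 = 287.68 + 970.6 = 1258.28
ΣP(t=1)·Q(t=0) = 2.32×100 + 2.30×383 = 232 + 880.9 = 1112.9
Index = 1258.28 / 1112.9 × 100 = 113.0632

113.06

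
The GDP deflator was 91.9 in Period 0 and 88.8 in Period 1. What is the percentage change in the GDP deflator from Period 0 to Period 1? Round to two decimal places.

-3.37%

Change = (88.8 − 91.9) / 91.9 × 100
       = -3.1 / 91.9 × 100 = -3.3732%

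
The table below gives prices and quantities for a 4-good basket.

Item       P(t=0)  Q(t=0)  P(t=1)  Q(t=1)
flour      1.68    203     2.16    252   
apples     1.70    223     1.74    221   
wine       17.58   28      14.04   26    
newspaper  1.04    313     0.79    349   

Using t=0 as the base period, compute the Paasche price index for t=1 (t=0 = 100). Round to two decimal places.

96.94

Paasche price index uses current-period quantities as weights.
ΣP(t=1)·Q(t=1) = 2.16×252 + 1.74×221 + 14.04×26 + 0.79×349 = 544.32 + 384.54 + 365.04 + 275.71 = 1569.61
ΣP(t=0)·Q(t=1) = 1.68×252 + 1.70×221 + 17.58×26 + 1.04×349 = 423.36 + 375.7 + 457.08 + 362.96 = 1619.1
Index = 1569.61 / 1619.1 × 100 = 96.9434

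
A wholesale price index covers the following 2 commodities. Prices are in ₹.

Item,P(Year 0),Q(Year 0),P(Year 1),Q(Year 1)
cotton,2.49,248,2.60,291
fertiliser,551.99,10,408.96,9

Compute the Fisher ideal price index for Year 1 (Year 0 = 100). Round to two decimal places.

Laspeyres component (base-period weights):
ΣP(Year 1)Q(Year 0) = 2.60×248 + 408.96×10 = 644.8 + 4089.6 = 4734.4
ΣP(Year 0)Q(Year 0) = 2.49×248 + 551.99×10 = 617.52 + 5519.9 = 6137.42
L = 4734.4 / 6137.42 × 100 = 77.1399
Paasche component (current-period weights):
ΣP(Year 1)Q(Year 1) = 2.60×291 + 408.96×9 = 756.6 + 3680.64 = 4437.24
ΣP(Year 0)Q(Year 1) = 2.49×291 + 551.99×9 = 724.59 + 4967.91 = 5692.5
P = 4437.24 / 5692.5 × 100 = 77.9489
Fisher = √(L × P) = √(77.1399 × 77.9489) = 77.5433

77.54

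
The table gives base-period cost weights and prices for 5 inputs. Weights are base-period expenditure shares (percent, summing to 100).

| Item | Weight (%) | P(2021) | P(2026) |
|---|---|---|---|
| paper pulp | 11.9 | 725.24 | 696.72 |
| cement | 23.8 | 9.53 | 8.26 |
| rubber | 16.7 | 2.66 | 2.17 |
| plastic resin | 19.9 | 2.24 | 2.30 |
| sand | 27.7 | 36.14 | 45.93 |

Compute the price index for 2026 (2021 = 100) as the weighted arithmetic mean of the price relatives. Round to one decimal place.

101.3

paper pulp: 11.9 × (696.72/725.24) = 11.9 × 0.960675 = 11.4320
cement: 23.8 × (8.26/9.53) = 23.8 × 0.866737 = 20.6283
rubber: 16.7 × (2.17/2.66) = 16.7 × 0.815789 = 13.6237
plastic resin: 19.9 × (2.30/2.24) = 19.9 × 1.026786 = 20.4330
sand: 27.7 × (45.93/36.14) = 27.7 × 1.270891 = 35.2037
Index = Σ wᵢ·(p₁ᵢ/p₀ᵢ) = 11.4320 + 20.6283 + 13.6237 + 20.4330 + 35.2037 = 101.3208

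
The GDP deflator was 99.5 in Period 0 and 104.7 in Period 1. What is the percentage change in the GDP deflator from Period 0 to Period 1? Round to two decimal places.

5.23%

Change = (104.7 − 99.5) / 99.5 × 100
       = 5.2 / 99.5 × 100 = 5.2261%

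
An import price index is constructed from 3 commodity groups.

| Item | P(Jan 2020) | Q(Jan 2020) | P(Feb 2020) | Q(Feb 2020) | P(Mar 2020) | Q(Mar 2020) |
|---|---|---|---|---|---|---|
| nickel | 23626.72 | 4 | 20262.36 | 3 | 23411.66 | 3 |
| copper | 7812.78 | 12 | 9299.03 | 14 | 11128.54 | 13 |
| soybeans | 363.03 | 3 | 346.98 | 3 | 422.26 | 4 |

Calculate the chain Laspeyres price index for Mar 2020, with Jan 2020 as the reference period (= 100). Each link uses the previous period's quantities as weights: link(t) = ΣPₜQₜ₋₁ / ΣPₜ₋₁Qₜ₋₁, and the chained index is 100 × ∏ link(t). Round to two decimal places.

Link Jan 2020→Feb 2020:
ΣP(Feb 2020)Q(Jan 2020) = 20262.36×4 + 9299.03×12 + 346.98×3 = 81049.44 + 111588.36 + 1040.94 = 193678.74
ΣP(Jan 2020)Q(Jan 2020) = 23626.72×4 + 7812.78×12 + 363.03×3 = 94506.88 + 93753.36 + 1089.09 = 189349.33
link = 193678.74/189349.33 = 1.022865
Link Feb 2020→Mar 2020:
ΣP(Mar 2020)Q(Feb 2020) = 23411.66×3 + 11128.54×14 + 422.26×3 = 70234.98 + 155799.56 + 1266.78 = 227301.32
ΣP(Feb 2020)Q(Feb 2020) = 20262.36×3 + 9299.03×14 + 346.98×3 = 60787.08 + 130186.42 + 1040.94 = 192014.44
link = 227301.32/192014.44 = 1.183772
Chained index = 100 × 1.022865 × 1.183772 = 121.0839

121.08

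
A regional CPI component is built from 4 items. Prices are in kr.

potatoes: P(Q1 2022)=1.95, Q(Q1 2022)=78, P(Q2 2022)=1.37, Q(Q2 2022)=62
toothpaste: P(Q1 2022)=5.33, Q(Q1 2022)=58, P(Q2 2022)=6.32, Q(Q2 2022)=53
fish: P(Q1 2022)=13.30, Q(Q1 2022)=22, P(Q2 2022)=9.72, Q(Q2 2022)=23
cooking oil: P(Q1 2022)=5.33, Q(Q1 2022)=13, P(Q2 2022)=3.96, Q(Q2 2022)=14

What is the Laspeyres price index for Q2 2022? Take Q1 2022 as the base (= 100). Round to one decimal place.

Laspeyres price index uses base-period quantities as weights.
ΣP(Q2 2022)·Q(Q1 2022) = 1.37×78 + 6.32×58 + 9.72×22 + 3.96×13 = 106.86 + 366.56 + 213.84 + 51.48 = 738.74
ΣP(Q1 2022)·Q(Q1 2022) = 1.95×78 + 5.33×58 + 13.30×22 + 5.33×13 = 152.1 + 309.14 + 292.6 + 69.29 = 823.13
Index = 738.74 / 823.13 × 100 = 89.7477

89.7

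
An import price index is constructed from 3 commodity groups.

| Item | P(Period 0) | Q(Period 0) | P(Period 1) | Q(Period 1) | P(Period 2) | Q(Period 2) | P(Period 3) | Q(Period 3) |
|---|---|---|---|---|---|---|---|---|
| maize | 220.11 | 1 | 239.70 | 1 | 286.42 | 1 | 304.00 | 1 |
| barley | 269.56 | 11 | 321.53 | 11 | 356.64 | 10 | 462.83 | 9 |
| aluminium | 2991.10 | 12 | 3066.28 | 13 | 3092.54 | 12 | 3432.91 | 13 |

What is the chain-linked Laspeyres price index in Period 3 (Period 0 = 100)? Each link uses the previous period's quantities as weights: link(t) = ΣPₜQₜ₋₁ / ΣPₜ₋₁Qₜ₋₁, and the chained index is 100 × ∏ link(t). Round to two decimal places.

118.98

Link Period 0→Period 1:
ΣP(Period 1)Q(Period 0) = 239.70×1 + 321.53×11 + 3066.28×12 = 239.7 + 3536.83 + 36795.36 = 40571.89
ΣP(Period 0)Q(Period 0) = 220.11×1 + 269.56×11 + 2991.10×12 = 220.11 + 2965.16 + 35893.2 = 39078.47
link = 40571.89/39078.47 = 1.038216
Link Period 1→Period 2:
ΣP(Period 2)Q(Period 1) = 286.42×1 + 356.64×11 + 3092.54×13 = 286.42 + 3923.04 + 40203.02 = 44412.48
ΣP(Period 1)Q(Period 1) = 239.70×1 + 321.53×11 + 3066.28×13 = 239.7 + 3536.83 + 39861.64 = 43638.17
link = 44412.48/43638.17 = 1.017744
Link Period 2→Period 3:
ΣP(Period 3)Q(Period 2) = 304.00×1 + 462.83×10 + 3432.91×12 = 304 + 4628.3 + 41194.92 = 46127.22
ΣP(Period 2)Q(Period 2) = 286.42×1 + 356.64×10 + 3092.54×12 = 286.42 + 3566.4 + 37110.48 = 40963.3
link = 46127.22/40963.3 = 1.126062
Chained index = 100 × 1.038216 × 1.017744 × 1.126062 = 118.9840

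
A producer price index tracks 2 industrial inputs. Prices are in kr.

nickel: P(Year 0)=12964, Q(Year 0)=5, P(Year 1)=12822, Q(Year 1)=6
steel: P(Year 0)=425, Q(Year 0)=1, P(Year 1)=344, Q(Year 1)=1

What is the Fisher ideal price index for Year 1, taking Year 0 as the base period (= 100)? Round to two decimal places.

Laspeyres component (base-period weights):
ΣP(Year 1)Q(Year 0) = 12822×5 + 344×1 = 64110 + 344 = 64454
ΣP(Year 0)Q(Year 0) = 12964×5 + 425×1 = 64820 + 425 = 65245
L = 64454 / 65245 × 100 = 98.7876
Paasche component (current-period weights):
ΣP(Year 1)Q(Year 1) = 12822×6 + 344×1 = 76932 + 344 = 77276
ΣP(Year 0)Q(Year 1) = 12964×6 + 425×1 = 77784 + 425 = 78209
P = 77276 / 78209 × 100 = 98.8070
Fisher = √(L × P) = √(98.7876 × 98.8070) = 98.7973

98.80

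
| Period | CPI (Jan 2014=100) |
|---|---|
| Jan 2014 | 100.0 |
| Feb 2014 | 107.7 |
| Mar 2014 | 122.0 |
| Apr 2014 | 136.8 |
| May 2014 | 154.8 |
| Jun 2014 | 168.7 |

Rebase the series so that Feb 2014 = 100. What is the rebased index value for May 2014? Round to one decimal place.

143.7

Rebased(May 2014) = 154.8 / 107.7 × 100 = 143.7326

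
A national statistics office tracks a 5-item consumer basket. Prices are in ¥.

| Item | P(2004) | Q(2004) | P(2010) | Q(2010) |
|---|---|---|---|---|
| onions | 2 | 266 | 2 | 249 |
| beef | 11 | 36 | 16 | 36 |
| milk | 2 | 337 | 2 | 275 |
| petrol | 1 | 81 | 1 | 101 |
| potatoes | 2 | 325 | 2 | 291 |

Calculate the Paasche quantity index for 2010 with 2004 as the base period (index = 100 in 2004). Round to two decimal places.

Paasche quantity index uses current-period prices as weights.
ΣP(2010)·Q(2010) = 2×249 + 16×36 + 2×275 + 1×101 + 2×291 = 498 + 576 + 550 + 101 + 582 = 2307
ΣP(2010)·Q(2004) = 2×266 + 16×36 + 2×337 + 1×81 + 2×325 = 532 + 576 + 674 + 81 + 650 = 2513
Index = 2307 / 2513 × 100 = 91.8026

91.80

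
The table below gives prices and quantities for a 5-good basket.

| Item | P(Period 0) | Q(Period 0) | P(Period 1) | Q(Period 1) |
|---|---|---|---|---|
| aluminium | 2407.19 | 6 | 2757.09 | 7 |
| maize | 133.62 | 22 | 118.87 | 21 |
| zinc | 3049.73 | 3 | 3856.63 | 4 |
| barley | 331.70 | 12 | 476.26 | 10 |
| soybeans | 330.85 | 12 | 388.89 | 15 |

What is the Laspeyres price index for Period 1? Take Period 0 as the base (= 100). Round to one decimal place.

Laspeyres price index uses base-period quantities as weights.
ΣP(Period 1)·Q(Period 0) = 2757.09×6 + 118.87×22 + 3856.63×3 + 476.26×12 + 388.89×12 = 16542.54 + 2615.14 + 11569.89 + 5715.12 + 4666.68 = 41109.37
ΣP(Period 0)·Q(Period 0) = 2407.19×6 + 133.62×22 + 3049.73×3 + 331.70×12 + 330.85×12 = 14443.14 + 2939.64 + 9149.19 + 3980.4 + 3970.2 = 34482.57
Index = 41109.37 / 34482.57 × 100 = 119.2178

119.2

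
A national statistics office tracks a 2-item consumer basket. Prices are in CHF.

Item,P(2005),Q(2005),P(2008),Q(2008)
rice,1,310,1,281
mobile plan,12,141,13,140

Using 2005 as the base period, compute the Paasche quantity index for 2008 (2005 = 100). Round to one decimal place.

98.0

Paasche quantity index uses current-period prices as weights.
ΣP(2008)·Q(2008) = 1×281 + 13×140 = 281 + 1820 = 2101
ΣP(2008)·Q(2005) = 1×310 + 13×141 = 310 + 1833 = 2143
Index = 2101 / 2143 × 100 = 98.0401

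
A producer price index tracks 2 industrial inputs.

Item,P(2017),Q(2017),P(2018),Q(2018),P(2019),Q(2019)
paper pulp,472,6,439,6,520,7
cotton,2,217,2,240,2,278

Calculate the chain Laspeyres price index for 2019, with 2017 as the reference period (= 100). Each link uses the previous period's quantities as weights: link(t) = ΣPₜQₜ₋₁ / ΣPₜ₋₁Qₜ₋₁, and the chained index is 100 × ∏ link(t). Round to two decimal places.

Link 2017→2018:
ΣP(2018)Q(2017) = 439×6 + 2×217 = 2634 + 434 = 3068
ΣP(2017)Q(2017) = 472×6 + 2×217 = 2832 + 434 = 3266
link = 3068/3266 = 0.939375
Link 2018→2019:
ΣP(2019)Q(2018) = 520×6 + 2×240 = 3120 + 480 = 3600
ΣP(2018)Q(2018) = 439×6 + 2×240 = 2634 + 480 = 3114
link = 3600/3114 = 1.156069
Chained index = 100 × 0.939375 × 1.156069 = 108.5983

108.60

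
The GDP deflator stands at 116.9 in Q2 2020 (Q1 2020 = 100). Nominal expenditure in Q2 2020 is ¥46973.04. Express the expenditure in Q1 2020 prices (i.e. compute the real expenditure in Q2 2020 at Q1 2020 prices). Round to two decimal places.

Real = Nominal ÷ (Index/100) = 46973.04 ÷ (116.9/100)
     = 46973.04 ÷ 1.169 = 40182.2412

40182.24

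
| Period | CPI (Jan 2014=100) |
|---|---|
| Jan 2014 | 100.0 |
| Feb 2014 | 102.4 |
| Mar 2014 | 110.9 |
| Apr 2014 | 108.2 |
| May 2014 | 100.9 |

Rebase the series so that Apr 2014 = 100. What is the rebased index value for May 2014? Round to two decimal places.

Rebased(May 2014) = 100.9 / 108.2 × 100 = 93.2532

93.25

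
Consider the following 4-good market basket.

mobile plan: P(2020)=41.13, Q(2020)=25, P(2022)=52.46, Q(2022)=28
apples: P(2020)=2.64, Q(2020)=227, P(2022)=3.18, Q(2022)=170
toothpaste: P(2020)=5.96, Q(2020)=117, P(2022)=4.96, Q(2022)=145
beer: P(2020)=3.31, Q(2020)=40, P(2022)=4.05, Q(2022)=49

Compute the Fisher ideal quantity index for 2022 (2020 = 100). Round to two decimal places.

106.18

Laspeyres component (base-period weights):
ΣP(2020)Q(2022) = 41.13×28 + 2.64×170 + 5.96×145 + 3.31×49 = 1151.64 + 448.8 + 864.2 + 162.19 = 2626.83
ΣP(2020)Q(2020) = 41.13×25 + 2.64×227 + 5.96×117 + 3.31×40 = 1028.25 + 599.28 + 697.32 + 132.4 = 2457.25
L = 2626.83 / 2457.25 × 100 = 106.9012
Paasche component (current-period weights):
ΣP(2022)Q(2022) = 52.46×28 + 3.18×170 + 4.96×145 + 4.05×49 = 1468.88 + 540.6 + 719.2 + 198.45 = 2927.13
ΣP(2022)Q(2020) = 52.46×25 + 3.18×227 + 4.96×117 + 4.05×40 = 1311.5 + 721.86 + 580.32 + 162 = 2775.68
P = 2927.13 / 2775.68 × 100 = 105.4563
Fisher = √(L × P) = √(106.9012 × 105.4563) = 106.1763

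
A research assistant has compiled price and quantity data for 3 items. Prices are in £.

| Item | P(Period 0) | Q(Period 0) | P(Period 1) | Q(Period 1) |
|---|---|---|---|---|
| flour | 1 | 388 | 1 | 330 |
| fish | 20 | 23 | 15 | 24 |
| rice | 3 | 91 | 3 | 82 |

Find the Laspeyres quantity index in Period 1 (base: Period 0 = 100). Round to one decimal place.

94.2

Laspeyres quantity index uses base-period prices as weights.
ΣP(Period 0)·Q(Period 1) = 1×330 + 20×24 + 3×82 = 330 + 480 + 246 = 1056
ΣP(Period 0)·Q(Period 0) = 1×388 + 20×23 + 3×91 = 388 + 460 + 273 = 1121
Index = 1056 / 1121 × 100 = 94.2016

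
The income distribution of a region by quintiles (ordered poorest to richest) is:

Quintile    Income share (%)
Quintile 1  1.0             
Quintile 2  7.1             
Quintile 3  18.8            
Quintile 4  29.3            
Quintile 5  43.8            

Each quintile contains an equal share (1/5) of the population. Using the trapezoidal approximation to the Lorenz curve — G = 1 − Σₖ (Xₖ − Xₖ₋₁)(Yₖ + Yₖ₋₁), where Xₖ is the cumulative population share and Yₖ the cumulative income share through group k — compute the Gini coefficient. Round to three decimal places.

Cumulative income shares Yₖ: 0.0100, 0.0810, 0.2690, 0.5620, 1.0000
Σ (Xₖ−Xₖ₋₁)(Yₖ+Yₖ₋₁) = (1/5)(0.0100+0.0000) + (1/5)(0.0810+0.0100) + (1/5)(0.2690+0.0810) + (1/5)(0.5620+0.2690) + (1/5)(1.0000+0.5620)
  = 0.0020 + 0.0182 + 0.0700 + 0.1662 + 0.3124 = 0.5688
G = 1 − 0.5688 = 0.4312

0.431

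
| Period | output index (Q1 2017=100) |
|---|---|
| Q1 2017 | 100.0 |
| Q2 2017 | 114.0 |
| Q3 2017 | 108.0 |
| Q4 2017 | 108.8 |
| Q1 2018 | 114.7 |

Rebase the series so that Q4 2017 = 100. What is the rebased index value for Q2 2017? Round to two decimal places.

104.78

Rebased(Q2 2017) = 114.0 / 108.8 × 100 = 104.7794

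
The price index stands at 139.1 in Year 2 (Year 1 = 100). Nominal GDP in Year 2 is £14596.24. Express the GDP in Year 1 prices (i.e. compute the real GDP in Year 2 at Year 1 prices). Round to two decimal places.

Real = Nominal ÷ (Index/100) = 14596.24 ÷ (139.1/100)
     = 14596.24 ÷ 1.391 = 10493.3429

10493.34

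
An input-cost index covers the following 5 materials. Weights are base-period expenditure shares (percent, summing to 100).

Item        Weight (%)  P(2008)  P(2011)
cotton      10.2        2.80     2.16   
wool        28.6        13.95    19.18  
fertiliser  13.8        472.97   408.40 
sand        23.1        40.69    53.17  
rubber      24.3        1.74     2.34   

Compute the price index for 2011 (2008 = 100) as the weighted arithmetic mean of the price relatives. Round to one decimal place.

122.0

cotton: 10.2 × (2.16/2.80) = 10.2 × 0.771429 = 7.8686
wool: 28.6 × (19.18/13.95) = 28.6 × 1.374910 = 39.3224
fertiliser: 13.8 × (408.40/472.97) = 13.8 × 0.863480 = 11.9160
sand: 23.1 × (53.17/40.69) = 23.1 × 1.306709 = 30.1850
rubber: 24.3 × (2.34/1.74) = 24.3 × 1.344828 = 32.6793
Index = Σ wᵢ·(p₁ᵢ/p₀ᵢ) = 7.8686 + 39.3224 + 11.9160 + 30.1850 + 32.6793 = 121.9713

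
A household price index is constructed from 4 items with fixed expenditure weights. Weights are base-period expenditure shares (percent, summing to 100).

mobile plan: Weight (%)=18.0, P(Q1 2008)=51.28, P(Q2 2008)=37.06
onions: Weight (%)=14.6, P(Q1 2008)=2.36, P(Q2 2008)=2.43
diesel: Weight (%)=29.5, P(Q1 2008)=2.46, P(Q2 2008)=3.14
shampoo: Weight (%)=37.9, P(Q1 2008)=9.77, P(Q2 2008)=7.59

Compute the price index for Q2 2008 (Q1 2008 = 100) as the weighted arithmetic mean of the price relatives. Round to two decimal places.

mobile plan: 18.0 × (37.06/51.28) = 18.0 × 0.722699 = 13.0086
onions: 14.6 × (2.43/2.36) = 14.6 × 1.029661 = 15.0331
diesel: 29.5 × (3.14/2.46) = 29.5 × 1.276423 = 37.6545
shampoo: 37.9 × (7.59/9.77) = 37.9 × 0.776868 = 29.4433
Index = Σ wᵢ·(p₁ᵢ/p₀ᵢ) = 13.0086 + 15.0331 + 37.6545 + 29.4433 = 95.1394

95.14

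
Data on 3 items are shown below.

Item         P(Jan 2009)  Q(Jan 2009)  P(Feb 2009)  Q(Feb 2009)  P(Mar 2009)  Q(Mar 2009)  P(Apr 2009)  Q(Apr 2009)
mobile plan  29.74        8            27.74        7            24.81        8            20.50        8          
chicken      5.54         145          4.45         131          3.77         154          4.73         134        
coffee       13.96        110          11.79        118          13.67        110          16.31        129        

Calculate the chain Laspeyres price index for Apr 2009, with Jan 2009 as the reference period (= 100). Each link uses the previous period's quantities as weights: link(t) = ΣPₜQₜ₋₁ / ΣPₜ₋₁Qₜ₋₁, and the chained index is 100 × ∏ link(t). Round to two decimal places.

103.95

Link Jan 2009→Feb 2009:
ΣP(Feb 2009)Q(Jan 2009) = 27.74×8 + 4.45×145 + 11.79×110 = 221.92 + 645.25 + 1296.9 = 2164.07
ΣP(Jan 2009)Q(Jan 2009) = 29.74×8 + 5.54×145 + 13.96×110 = 237.92 + 803.3 + 1535.6 = 2576.82
link = 2164.07/2576.82 = 0.839822
Link Feb 2009→Mar 2009:
ΣP(Mar 2009)Q(Feb 2009) = 24.81×7 + 3.77×131 + 13.67×118 = 173.67 + 493.87 + 1613.06 = 2280.6
ΣP(Feb 2009)Q(Feb 2009) = 27.74×7 + 4.45×131 + 11.79×118 = 194.18 + 582.95 + 1391.22 = 2168.35
link = 2280.6/2168.35 = 1.051767
Link Mar 2009→Apr 2009:
ΣP(Apr 2009)Q(Mar 2009) = 20.50×8 + 4.73×154 + 16.31×110 = 164 + 728.42 + 1794.1 = 2686.52
ΣP(Mar 2009)Q(Mar 2009) = 24.81×8 + 3.77×154 + 13.67×110 = 198.48 + 580.58 + 1503.7 = 2282.76
link = 2686.52/2282.76 = 1.176874
Chained index = 100 × 0.839822 × 1.051767 × 1.176874 = 103.9529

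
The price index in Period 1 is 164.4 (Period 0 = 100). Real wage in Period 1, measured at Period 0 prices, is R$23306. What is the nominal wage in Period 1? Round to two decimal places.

38315.06

Nominal = Real × (Index/100) = 23306 × (164.4/100)
        = 23306 × 1.644 = 38315.0640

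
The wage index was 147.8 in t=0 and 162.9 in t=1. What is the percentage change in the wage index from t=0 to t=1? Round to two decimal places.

Change = (162.9 − 147.8) / 147.8 × 100
       = 15.1 / 147.8 × 100 = 10.2165%

10.22%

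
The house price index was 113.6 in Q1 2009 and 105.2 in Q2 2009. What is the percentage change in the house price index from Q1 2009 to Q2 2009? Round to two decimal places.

Change = (105.2 − 113.6) / 113.6 × 100
       = -8.4 / 113.6 × 100 = -7.3944%

-7.39%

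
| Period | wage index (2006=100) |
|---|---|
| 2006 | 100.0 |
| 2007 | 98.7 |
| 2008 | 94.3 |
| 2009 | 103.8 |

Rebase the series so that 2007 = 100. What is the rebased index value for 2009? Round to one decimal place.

105.2

Rebased(2009) = 103.8 / 98.7 × 100 = 105.1672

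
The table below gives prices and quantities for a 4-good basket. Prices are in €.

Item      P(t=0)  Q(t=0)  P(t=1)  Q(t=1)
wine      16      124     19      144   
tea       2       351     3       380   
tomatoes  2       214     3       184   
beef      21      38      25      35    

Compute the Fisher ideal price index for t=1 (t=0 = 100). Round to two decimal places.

127.55

Laspeyres component (base-period weights):
ΣP(t=1)Q(t=0) = 19×124 + 3×351 + 3×214 + 25×38 = 2356 + 1053 + 642 + 950 = 5001
ΣP(t=0)Q(t=0) = 16×124 + 2×351 + 2×214 + 21×38 = 1984 + 702 + 428 + 798 = 3912
L = 5001 / 3912 × 100 = 127.8374
Paasche component (current-period weights):
ΣP(t=1)Q(t=1) = 19×144 + 3×380 + 3×184 + 25×35 = 2736 + 1140 + 552 + 875 = 5303
ΣP(t=0)Q(t=1) = 16×144 + 2×380 + 2×184 + 21×35 = 2304 + 760 + 368 + 735 = 4167
P = 5303 / 4167 × 100 = 127.2618
Fisher = √(L × P) = √(127.8374 × 127.2618) = 127.5493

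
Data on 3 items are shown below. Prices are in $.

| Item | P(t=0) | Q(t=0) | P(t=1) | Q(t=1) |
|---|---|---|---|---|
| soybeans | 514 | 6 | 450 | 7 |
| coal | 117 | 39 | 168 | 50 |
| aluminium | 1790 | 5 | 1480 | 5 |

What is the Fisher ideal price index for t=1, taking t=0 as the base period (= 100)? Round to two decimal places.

Laspeyres component (base-period weights):
ΣP(t=1)Q(t=0) = 450×6 + 168×39 + 1480×5 = 2700 + 6552 + 7400 = 16652
ΣP(t=0)Q(t=0) = 514×6 + 117×39 + 1790×5 = 3084 + 4563 + 8950 = 16597
L = 16652 / 16597 × 100 = 100.3314
Paasche component (current-period weights):
ΣP(t=1)Q(t=1) = 450×7 + 168×50 + 1480×5 = 3150 + 8400 + 7400 = 18950
ΣP(t=0)Q(t=1) = 514×7 + 117×50 + 1790×5 = 3598 + 5850 + 8950 = 18398
P = 18950 / 18398 × 100 = 103.0003
Fisher = √(L × P) = √(100.3314 × 103.0003) = 101.6571

101.66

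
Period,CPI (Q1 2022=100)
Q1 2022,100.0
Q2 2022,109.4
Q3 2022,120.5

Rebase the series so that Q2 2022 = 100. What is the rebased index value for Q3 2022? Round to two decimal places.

110.15

Rebased(Q3 2022) = 120.5 / 109.4 × 100 = 110.1463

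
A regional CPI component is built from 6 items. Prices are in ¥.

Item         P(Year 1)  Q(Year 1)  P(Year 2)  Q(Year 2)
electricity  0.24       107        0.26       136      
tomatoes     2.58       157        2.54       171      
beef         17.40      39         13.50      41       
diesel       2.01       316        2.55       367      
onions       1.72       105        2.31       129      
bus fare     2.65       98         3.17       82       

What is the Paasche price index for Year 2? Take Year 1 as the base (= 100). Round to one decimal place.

106.5

Paasche price index uses current-period quantities as weights.
ΣP(Year 2)·Q(Year 2) = 0.26×136 + 2.54×171 + 13.50×41 + 2.55×367 + 2.31×129 + 3.17×82 = 35.36 + 434.34 + 553.5 + 935.85 + 297.99 + 259.94 = 2516.98
ΣP(Year 1)·Q(Year 2) = 0.24×136 + 2.58×171 + 17.40×41 + 2.01×367 + 1.72×129 + 2.65×82 = 32.64 + 441.18 + 713.4 + 737.67 + 221.88 + 217.3 = 2364.07
Index = 2516.98 / 2364.07 × 100 = 106.4681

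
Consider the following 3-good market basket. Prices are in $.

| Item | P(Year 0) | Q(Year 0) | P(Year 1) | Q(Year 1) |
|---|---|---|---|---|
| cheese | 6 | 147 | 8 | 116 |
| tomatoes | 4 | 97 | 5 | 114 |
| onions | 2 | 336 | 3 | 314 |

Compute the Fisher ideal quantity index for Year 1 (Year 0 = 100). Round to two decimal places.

91.54

Laspeyres component (base-period weights):
ΣP(Year 0)Q(Year 1) = 6×116 + 4×114 + 2×314 = 696 + 456 + 628 = 1780
ΣP(Year 0)Q(Year 0) = 6×147 + 4×97 + 2×336 = 882 + 388 + 672 = 1942
L = 1780 / 1942 × 100 = 91.6581
Paasche component (current-period weights):
ΣP(Year 1)Q(Year 1) = 8×116 + 5×114 + 3×314 = 928 + 570 + 942 = 2440
ΣP(Year 1)Q(Year 0) = 8×147 + 5×97 + 3×336 = 1176 + 485 + 1008 = 2669
P = 2440 / 2669 × 100 = 91.4200
Fisher = √(L × P) = √(91.6581 × 91.4200) = 91.5390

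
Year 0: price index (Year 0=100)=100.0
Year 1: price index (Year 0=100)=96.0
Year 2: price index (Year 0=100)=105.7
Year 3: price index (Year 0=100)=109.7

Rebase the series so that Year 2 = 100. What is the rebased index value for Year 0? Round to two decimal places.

94.61

Rebased(Year 0) = 100.0 / 105.7 × 100 = 94.6074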